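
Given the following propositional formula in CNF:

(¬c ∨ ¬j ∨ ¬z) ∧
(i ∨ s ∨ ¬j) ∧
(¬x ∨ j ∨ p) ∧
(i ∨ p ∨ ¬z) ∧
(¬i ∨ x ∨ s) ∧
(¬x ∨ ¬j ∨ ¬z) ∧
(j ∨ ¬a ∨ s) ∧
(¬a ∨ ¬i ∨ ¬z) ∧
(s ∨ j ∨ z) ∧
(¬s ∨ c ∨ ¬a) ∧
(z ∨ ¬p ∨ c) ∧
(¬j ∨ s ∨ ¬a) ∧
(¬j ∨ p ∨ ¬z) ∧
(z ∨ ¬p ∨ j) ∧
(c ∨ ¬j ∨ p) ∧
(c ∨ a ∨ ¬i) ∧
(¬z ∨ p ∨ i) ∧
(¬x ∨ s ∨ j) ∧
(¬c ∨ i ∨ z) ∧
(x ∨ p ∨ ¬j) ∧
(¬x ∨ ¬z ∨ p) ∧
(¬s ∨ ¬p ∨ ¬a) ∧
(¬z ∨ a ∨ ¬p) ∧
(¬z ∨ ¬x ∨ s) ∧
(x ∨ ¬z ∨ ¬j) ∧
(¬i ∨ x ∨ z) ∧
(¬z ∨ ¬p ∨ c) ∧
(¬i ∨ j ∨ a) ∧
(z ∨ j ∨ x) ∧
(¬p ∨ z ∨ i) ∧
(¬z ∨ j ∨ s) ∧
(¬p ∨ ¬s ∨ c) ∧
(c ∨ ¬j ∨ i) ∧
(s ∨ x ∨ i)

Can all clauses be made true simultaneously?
Yes

Yes, the formula is satisfiable.

One satisfying assignment is: c=True, s=True, j=True, p=False, x=True, i=True, a=False, z=False

Verification: With this assignment, all 34 clauses evaluate to true.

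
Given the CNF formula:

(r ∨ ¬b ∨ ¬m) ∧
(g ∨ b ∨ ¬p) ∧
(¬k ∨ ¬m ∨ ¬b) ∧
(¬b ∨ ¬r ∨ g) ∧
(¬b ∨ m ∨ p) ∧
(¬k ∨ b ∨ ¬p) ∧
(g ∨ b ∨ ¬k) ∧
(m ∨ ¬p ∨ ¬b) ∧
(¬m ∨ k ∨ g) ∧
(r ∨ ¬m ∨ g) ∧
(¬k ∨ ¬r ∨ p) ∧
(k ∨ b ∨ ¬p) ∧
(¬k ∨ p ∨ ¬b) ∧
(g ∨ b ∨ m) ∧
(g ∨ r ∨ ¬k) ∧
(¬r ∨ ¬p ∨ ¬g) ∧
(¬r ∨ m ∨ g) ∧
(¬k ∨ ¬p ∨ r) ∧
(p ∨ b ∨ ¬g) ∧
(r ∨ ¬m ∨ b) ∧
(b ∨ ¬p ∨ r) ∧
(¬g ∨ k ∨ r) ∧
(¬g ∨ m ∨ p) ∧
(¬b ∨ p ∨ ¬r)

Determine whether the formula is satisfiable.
No

No, the formula is not satisfiable.

No assignment of truth values to the variables can make all 24 clauses true simultaneously.

The formula is UNSAT (unsatisfiable).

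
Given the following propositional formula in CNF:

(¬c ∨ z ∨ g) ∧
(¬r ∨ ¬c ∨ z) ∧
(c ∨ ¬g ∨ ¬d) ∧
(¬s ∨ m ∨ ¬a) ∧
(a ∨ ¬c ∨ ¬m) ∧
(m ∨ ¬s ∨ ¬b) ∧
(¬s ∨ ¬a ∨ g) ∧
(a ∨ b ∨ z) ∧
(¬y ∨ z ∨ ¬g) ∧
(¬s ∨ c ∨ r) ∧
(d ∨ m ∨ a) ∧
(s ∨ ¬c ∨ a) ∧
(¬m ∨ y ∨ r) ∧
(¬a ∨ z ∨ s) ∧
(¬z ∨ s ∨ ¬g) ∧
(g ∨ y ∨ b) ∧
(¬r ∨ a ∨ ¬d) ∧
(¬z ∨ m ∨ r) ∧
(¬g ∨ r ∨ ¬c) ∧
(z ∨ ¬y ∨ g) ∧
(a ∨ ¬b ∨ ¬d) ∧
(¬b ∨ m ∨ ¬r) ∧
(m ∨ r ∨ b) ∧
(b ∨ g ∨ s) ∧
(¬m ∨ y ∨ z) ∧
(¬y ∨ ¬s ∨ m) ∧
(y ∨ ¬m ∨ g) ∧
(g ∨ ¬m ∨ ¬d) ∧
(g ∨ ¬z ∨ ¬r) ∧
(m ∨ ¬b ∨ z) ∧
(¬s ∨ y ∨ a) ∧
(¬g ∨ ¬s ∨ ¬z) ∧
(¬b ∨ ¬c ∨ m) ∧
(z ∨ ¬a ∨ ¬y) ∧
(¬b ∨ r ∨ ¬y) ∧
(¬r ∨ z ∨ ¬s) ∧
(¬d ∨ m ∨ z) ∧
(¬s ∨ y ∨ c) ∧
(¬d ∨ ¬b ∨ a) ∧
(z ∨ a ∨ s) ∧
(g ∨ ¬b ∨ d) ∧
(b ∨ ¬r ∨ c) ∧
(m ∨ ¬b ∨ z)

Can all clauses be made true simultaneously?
No

No, the formula is not satisfiable.

No assignment of truth values to the variables can make all 43 clauses true simultaneously.

The formula is UNSAT (unsatisfiable).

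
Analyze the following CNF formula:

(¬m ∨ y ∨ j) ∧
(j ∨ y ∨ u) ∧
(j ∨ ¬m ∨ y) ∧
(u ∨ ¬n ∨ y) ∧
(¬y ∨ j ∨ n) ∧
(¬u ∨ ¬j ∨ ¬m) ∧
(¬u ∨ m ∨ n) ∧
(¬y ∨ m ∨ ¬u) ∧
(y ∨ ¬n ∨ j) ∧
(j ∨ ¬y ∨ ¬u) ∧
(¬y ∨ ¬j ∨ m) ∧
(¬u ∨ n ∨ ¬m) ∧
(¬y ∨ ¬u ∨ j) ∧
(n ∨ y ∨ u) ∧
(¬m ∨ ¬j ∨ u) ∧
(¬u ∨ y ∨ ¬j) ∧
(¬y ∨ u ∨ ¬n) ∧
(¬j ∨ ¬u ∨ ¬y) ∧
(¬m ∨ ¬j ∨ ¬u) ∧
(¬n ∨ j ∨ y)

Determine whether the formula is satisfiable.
No

No, the formula is not satisfiable.

No assignment of truth values to the variables can make all 20 clauses true simultaneously.

The formula is UNSAT (unsatisfiable).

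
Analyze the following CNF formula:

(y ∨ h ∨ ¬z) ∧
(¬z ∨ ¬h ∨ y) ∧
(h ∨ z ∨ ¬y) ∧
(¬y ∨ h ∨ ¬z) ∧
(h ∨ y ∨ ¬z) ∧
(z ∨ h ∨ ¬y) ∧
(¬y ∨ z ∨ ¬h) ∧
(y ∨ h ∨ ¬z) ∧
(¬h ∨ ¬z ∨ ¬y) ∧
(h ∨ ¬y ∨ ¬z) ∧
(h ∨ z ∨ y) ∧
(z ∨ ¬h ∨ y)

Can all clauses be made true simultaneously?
No

No, the formula is not satisfiable.

No assignment of truth values to the variables can make all 12 clauses true simultaneously.

The formula is UNSAT (unsatisfiable).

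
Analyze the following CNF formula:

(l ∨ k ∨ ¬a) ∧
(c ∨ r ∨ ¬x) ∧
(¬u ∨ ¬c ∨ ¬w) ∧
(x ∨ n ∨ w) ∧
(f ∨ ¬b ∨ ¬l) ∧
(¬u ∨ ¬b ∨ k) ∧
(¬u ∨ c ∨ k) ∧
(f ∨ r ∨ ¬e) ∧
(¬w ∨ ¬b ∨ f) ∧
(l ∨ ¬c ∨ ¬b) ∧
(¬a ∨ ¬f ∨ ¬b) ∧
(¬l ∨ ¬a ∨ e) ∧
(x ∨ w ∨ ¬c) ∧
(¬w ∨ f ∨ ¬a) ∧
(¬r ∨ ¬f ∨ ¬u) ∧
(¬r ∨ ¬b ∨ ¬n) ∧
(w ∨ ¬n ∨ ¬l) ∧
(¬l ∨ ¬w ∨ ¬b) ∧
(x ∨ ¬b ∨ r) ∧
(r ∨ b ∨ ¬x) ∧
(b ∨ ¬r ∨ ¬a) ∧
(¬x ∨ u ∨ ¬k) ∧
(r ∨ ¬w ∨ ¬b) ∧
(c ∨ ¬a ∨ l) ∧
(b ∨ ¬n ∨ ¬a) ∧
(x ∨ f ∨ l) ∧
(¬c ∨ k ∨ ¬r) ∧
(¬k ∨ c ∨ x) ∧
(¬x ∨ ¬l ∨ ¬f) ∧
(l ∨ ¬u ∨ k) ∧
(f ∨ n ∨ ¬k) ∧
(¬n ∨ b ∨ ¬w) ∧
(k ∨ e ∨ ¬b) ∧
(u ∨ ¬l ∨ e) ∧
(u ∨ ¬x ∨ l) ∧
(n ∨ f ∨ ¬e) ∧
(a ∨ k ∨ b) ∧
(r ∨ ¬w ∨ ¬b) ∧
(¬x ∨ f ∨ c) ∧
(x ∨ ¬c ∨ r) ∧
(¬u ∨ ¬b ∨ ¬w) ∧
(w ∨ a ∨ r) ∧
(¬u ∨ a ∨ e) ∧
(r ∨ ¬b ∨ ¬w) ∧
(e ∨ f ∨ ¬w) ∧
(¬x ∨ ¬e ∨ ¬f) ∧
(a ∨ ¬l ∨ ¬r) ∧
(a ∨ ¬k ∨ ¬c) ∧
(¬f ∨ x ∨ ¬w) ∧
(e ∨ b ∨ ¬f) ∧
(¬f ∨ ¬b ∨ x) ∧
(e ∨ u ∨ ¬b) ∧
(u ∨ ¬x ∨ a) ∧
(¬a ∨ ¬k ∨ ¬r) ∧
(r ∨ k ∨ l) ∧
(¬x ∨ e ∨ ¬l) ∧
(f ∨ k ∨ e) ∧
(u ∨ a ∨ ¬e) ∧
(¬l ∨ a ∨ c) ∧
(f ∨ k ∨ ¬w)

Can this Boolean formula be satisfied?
No

No, the formula is not satisfiable.

No assignment of truth values to the variables can make all 60 clauses true simultaneously.

The formula is UNSAT (unsatisfiable).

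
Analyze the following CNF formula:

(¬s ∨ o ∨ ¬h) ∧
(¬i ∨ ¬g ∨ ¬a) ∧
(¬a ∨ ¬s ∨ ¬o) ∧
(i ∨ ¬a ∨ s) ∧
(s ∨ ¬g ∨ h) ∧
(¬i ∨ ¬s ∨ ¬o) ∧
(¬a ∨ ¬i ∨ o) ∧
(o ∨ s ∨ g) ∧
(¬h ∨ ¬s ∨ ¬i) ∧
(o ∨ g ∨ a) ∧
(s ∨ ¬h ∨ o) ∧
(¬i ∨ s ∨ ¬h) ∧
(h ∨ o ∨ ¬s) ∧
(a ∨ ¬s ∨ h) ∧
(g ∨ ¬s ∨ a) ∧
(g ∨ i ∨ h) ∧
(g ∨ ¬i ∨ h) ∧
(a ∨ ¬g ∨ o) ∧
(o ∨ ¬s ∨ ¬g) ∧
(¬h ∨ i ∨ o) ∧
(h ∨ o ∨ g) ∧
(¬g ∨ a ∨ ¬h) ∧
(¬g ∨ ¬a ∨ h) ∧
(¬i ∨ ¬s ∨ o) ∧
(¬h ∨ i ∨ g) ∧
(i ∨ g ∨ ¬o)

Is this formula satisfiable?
No

No, the formula is not satisfiable.

No assignment of truth values to the variables can make all 26 clauses true simultaneously.

The formula is UNSAT (unsatisfiable).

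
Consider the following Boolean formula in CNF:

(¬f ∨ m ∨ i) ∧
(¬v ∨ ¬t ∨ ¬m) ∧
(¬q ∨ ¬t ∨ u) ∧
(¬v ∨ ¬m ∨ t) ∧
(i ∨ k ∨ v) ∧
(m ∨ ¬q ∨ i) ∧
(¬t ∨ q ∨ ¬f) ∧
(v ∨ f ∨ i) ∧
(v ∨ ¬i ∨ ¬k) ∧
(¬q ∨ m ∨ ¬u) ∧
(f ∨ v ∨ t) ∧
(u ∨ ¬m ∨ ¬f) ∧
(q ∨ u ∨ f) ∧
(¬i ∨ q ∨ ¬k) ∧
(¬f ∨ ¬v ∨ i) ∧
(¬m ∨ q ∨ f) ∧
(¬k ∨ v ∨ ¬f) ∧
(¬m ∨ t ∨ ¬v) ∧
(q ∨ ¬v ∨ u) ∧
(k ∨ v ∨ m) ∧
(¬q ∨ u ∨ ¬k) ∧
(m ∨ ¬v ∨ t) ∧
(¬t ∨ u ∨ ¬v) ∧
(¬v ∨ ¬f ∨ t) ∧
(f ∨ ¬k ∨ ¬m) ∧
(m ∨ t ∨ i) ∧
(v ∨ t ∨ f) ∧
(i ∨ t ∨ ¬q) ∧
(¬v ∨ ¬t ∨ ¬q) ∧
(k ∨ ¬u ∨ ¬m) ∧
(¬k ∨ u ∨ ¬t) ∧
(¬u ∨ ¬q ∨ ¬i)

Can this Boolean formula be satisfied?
Yes

Yes, the formula is satisfiable.

One satisfying assignment is: u=True, i=False, v=True, m=False, f=False, q=False, k=False, t=True

Verification: With this assignment, all 32 clauses evaluate to true.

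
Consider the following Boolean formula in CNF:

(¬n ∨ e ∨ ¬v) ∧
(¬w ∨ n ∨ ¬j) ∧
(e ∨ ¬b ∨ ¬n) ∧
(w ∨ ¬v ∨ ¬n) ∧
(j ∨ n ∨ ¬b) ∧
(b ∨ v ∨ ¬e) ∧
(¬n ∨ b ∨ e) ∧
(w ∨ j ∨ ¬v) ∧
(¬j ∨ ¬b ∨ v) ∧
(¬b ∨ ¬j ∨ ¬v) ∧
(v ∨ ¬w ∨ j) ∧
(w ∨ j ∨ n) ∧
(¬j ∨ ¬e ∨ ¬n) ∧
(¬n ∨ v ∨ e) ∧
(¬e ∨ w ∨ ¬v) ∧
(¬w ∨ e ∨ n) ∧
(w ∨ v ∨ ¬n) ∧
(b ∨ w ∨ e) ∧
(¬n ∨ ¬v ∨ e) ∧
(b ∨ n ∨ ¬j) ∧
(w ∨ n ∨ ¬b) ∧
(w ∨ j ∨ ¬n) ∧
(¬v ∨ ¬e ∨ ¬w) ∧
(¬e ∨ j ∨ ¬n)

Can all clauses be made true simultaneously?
No

No, the formula is not satisfiable.

No assignment of truth values to the variables can make all 24 clauses true simultaneously.

The formula is UNSAT (unsatisfiable).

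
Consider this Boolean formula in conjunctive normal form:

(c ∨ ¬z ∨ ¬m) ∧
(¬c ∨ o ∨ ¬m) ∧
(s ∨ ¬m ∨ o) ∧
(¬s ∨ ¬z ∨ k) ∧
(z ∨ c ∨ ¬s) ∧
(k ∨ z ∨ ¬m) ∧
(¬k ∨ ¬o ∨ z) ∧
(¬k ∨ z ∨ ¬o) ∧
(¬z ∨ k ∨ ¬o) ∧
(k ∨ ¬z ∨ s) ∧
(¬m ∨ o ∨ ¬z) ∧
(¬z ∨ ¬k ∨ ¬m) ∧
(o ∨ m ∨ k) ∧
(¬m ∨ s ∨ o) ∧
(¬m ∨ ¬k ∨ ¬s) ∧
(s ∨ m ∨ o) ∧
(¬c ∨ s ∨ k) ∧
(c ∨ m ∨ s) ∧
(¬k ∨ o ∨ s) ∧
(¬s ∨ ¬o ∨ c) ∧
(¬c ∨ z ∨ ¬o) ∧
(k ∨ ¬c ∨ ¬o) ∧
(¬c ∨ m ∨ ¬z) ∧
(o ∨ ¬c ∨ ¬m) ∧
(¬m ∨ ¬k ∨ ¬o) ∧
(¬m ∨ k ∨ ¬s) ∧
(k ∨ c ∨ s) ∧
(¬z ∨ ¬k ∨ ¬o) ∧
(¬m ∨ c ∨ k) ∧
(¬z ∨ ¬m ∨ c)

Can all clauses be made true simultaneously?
Yes

Yes, the formula is satisfiable.

One satisfying assignment is: o=False, m=False, s=True, z=False, c=True, k=True

Verification: With this assignment, all 30 clauses evaluate to true.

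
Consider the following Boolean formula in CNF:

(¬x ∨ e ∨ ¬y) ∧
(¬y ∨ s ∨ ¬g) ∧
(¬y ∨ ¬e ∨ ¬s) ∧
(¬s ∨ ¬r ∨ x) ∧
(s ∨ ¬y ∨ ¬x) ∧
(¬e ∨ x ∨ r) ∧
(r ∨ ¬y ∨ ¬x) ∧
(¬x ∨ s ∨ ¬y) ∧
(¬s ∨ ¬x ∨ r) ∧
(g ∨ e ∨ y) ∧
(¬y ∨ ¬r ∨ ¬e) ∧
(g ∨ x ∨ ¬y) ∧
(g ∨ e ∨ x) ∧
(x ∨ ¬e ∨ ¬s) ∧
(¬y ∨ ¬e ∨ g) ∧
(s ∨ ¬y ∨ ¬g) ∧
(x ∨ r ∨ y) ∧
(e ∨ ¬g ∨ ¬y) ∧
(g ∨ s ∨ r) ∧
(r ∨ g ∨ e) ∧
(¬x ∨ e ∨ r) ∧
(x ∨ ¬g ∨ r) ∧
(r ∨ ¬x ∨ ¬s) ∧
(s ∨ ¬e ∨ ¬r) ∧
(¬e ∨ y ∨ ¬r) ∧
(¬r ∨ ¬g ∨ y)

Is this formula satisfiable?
Yes

Yes, the formula is satisfiable.

One satisfying assignment is: s=False, g=True, e=True, x=True, r=False, y=False

Verification: With this assignment, all 26 clauses evaluate to true.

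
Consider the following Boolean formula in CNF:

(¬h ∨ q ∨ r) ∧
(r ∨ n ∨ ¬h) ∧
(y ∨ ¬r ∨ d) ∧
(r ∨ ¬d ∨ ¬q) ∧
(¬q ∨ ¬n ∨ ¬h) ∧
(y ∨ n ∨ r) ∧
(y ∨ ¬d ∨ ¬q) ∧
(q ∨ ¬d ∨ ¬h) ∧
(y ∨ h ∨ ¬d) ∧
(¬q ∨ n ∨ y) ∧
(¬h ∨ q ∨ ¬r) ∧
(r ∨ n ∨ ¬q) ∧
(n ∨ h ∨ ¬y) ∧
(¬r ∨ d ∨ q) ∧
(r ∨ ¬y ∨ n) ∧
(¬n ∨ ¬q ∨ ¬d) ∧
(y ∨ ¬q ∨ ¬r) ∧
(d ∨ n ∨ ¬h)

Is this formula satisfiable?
Yes

Yes, the formula is satisfiable.

One satisfying assignment is: y=False, r=False, n=True, q=False, d=False, h=False

Verification: With this assignment, all 18 clauses evaluate to true.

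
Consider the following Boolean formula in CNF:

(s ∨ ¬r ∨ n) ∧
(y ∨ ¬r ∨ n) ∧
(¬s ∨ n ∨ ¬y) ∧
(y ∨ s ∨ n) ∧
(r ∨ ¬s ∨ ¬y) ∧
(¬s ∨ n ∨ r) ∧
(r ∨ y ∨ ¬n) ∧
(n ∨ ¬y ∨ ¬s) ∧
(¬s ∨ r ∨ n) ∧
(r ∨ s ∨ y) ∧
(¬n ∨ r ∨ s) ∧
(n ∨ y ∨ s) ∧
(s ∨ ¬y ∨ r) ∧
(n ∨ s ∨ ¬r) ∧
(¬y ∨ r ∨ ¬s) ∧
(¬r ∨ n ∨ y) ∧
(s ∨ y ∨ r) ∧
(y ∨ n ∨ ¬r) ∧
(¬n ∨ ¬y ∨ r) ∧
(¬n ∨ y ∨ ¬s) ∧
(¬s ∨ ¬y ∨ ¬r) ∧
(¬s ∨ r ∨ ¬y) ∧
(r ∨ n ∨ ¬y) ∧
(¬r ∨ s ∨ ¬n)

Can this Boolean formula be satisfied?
No

No, the formula is not satisfiable.

No assignment of truth values to the variables can make all 24 clauses true simultaneously.

The formula is UNSAT (unsatisfiable).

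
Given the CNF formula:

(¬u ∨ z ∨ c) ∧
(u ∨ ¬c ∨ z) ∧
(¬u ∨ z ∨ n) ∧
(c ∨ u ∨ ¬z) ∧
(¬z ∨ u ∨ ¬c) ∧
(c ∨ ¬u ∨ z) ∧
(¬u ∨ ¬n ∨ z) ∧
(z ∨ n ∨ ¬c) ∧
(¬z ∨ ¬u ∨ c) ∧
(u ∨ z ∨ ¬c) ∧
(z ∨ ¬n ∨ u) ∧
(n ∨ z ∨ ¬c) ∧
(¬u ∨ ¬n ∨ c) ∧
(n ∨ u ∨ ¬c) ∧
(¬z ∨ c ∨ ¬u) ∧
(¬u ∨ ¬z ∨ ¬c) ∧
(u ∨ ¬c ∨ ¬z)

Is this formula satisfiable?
Yes

Yes, the formula is satisfiable.

One satisfying assignment is: z=False, u=False, n=False, c=False

Verification: With this assignment, all 17 clauses evaluate to true.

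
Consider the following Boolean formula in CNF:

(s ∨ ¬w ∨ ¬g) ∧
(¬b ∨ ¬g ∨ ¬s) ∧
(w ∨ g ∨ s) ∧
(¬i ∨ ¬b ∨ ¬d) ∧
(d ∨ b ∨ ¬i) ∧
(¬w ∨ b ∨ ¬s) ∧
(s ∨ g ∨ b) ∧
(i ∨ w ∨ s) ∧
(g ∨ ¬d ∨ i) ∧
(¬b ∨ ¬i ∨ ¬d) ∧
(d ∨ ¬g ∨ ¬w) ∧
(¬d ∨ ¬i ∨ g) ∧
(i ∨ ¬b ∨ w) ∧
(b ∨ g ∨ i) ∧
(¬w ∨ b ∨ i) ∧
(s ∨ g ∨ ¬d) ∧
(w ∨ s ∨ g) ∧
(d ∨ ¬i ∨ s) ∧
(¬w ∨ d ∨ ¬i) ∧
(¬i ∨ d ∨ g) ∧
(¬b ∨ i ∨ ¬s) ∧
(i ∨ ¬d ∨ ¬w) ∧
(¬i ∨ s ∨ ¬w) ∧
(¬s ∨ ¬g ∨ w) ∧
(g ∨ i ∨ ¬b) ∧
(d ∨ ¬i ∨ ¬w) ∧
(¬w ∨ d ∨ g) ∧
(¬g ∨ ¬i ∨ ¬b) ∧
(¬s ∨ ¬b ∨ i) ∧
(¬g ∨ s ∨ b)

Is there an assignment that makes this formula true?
No

No, the formula is not satisfiable.

No assignment of truth values to the variables can make all 30 clauses true simultaneously.

The formula is UNSAT (unsatisfiable).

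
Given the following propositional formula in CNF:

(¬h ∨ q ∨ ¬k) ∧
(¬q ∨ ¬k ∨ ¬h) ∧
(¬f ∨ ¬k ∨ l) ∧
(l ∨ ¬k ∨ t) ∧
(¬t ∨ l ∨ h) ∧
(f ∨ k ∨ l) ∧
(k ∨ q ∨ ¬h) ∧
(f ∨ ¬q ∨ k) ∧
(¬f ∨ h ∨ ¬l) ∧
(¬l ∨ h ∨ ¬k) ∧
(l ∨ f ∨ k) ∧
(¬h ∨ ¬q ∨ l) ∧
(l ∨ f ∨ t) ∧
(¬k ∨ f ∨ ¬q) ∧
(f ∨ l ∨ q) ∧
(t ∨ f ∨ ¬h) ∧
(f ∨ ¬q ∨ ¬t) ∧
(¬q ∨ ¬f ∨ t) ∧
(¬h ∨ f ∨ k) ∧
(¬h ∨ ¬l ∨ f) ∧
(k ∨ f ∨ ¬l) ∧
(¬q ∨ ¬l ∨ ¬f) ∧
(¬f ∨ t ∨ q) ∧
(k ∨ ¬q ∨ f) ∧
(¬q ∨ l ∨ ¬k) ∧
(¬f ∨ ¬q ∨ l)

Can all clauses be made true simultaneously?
No

No, the formula is not satisfiable.

No assignment of truth values to the variables can make all 26 clauses true simultaneously.

The formula is UNSAT (unsatisfiable).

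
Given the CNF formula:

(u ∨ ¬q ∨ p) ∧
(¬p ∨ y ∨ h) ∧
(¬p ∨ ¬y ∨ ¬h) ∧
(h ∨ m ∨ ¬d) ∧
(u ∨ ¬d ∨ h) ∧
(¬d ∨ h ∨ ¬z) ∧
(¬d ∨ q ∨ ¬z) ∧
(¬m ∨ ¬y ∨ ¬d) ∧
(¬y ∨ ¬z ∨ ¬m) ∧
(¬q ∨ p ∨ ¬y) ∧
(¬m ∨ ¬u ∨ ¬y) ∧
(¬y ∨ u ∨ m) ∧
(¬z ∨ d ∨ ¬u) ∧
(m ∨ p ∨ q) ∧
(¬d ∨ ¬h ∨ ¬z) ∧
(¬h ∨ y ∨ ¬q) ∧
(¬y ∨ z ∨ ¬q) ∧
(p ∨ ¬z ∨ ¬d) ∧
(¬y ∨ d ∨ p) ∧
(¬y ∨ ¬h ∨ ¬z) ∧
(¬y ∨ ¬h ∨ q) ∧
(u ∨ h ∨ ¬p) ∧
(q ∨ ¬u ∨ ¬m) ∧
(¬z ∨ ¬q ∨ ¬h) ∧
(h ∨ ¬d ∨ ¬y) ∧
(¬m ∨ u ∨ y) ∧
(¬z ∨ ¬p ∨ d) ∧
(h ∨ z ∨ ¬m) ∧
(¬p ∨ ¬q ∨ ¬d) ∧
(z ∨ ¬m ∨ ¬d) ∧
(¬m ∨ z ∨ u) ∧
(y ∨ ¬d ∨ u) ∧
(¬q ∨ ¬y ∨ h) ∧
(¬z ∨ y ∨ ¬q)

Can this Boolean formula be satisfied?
Yes

Yes, the formula is satisfiable.

One satisfying assignment is: m=False, p=False, z=False, y=False, q=True, h=False, u=True, d=False

Verification: With this assignment, all 34 clauses evaluate to true.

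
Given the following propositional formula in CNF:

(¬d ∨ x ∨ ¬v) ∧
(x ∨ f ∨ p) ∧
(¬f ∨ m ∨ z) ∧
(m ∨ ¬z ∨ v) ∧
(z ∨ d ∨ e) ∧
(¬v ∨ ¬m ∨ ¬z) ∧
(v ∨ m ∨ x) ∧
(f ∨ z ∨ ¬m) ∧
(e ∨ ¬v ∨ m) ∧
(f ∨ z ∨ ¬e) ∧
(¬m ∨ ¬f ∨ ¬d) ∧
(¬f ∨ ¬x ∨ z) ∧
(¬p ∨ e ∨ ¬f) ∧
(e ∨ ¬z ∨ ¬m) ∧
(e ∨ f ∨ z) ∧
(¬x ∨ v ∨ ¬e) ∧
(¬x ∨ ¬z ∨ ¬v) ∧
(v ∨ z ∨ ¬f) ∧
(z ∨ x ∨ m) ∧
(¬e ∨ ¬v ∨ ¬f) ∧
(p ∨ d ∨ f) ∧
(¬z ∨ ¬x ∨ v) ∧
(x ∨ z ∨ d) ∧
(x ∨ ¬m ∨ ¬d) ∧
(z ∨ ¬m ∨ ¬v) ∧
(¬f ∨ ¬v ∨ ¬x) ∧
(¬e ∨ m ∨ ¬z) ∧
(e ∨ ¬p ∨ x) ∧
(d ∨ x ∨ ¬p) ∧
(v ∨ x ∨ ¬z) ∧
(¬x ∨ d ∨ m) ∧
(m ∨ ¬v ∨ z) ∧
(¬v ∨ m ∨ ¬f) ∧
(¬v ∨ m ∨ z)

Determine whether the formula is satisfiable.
No

No, the formula is not satisfiable.

No assignment of truth values to the variables can make all 34 clauses true simultaneously.

The formula is UNSAT (unsatisfiable).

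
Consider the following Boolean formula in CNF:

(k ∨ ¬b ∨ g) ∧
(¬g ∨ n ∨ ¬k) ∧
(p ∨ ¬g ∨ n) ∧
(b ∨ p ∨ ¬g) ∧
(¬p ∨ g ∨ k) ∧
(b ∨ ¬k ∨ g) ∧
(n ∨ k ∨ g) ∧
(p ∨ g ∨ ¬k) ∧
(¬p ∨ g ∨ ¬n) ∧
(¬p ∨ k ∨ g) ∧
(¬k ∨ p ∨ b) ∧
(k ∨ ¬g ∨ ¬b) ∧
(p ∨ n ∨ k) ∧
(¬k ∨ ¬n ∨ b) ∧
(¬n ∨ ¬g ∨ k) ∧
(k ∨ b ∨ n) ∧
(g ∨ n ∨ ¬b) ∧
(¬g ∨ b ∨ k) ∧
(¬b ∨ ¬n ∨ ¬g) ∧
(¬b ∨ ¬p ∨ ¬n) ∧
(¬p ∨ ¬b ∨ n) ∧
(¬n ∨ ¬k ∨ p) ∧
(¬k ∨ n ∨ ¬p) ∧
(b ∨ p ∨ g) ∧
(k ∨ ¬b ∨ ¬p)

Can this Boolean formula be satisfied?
No

No, the formula is not satisfiable.

No assignment of truth values to the variables can make all 25 clauses true simultaneously.

The formula is UNSAT (unsatisfiable).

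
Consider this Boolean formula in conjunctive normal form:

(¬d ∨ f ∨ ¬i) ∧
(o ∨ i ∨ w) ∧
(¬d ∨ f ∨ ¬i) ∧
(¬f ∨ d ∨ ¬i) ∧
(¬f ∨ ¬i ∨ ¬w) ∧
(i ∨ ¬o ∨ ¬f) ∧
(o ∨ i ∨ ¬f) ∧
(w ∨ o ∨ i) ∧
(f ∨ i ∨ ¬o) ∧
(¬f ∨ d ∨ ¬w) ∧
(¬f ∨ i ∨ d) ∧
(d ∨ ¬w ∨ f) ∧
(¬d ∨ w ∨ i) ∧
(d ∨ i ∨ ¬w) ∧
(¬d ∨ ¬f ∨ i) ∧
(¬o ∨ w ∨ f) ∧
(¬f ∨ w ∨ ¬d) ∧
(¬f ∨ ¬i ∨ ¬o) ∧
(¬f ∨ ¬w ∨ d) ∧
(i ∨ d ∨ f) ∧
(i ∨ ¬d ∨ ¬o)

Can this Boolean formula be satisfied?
Yes

Yes, the formula is satisfiable.

One satisfying assignment is: f=False, o=False, w=False, i=True, d=False

Verification: With this assignment, all 21 clauses evaluate to true.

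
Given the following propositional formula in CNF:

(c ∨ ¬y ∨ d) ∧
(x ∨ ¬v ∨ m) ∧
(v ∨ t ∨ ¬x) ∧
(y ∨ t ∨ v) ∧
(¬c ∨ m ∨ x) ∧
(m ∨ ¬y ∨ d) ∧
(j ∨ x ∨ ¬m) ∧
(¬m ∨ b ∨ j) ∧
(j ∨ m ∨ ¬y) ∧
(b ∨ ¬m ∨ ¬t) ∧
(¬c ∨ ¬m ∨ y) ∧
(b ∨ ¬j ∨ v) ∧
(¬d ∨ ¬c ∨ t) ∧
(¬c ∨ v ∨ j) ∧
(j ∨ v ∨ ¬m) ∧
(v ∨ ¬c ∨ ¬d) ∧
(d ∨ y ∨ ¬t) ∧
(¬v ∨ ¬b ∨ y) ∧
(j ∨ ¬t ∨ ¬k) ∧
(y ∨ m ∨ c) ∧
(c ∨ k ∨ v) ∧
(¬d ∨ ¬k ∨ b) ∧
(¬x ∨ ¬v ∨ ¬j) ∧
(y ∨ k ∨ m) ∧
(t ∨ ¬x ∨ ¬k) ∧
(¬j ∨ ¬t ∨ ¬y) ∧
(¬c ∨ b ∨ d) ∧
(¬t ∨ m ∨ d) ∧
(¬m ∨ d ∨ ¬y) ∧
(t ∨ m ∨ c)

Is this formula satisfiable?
Yes

Yes, the formula is satisfiable.

One satisfying assignment is: y=True, d=True, t=False, j=False, b=True, c=False, v=True, x=True, k=False, m=True

Verification: With this assignment, all 30 clauses evaluate to true.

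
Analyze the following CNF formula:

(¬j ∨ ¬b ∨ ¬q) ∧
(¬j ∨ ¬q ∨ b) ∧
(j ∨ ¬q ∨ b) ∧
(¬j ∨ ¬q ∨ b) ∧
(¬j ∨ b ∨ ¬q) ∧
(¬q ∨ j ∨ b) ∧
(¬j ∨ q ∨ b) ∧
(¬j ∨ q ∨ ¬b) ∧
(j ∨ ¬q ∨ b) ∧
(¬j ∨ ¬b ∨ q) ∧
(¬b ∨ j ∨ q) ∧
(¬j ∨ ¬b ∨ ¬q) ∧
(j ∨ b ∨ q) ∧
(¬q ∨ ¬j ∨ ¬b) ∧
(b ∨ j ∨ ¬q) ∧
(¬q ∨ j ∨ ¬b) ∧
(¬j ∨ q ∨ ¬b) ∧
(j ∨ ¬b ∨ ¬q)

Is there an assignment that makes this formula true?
No

No, the formula is not satisfiable.

No assignment of truth values to the variables can make all 18 clauses true simultaneously.

The formula is UNSAT (unsatisfiable).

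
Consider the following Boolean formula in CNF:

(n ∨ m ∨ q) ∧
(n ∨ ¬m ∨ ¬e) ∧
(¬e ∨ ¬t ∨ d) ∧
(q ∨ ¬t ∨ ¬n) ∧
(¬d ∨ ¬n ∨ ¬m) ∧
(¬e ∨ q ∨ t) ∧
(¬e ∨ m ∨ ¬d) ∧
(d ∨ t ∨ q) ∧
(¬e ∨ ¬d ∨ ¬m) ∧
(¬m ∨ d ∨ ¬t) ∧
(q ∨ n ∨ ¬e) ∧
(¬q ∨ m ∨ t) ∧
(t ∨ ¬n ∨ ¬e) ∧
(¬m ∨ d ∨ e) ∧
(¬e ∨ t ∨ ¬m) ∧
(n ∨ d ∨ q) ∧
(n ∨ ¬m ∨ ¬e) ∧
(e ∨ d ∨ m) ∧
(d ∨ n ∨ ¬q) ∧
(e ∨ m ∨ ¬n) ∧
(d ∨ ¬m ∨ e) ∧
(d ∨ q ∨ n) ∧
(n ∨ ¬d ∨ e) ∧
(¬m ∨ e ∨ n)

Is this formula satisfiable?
No

No, the formula is not satisfiable.

No assignment of truth values to the variables can make all 24 clauses true simultaneously.

The formula is UNSAT (unsatisfiable).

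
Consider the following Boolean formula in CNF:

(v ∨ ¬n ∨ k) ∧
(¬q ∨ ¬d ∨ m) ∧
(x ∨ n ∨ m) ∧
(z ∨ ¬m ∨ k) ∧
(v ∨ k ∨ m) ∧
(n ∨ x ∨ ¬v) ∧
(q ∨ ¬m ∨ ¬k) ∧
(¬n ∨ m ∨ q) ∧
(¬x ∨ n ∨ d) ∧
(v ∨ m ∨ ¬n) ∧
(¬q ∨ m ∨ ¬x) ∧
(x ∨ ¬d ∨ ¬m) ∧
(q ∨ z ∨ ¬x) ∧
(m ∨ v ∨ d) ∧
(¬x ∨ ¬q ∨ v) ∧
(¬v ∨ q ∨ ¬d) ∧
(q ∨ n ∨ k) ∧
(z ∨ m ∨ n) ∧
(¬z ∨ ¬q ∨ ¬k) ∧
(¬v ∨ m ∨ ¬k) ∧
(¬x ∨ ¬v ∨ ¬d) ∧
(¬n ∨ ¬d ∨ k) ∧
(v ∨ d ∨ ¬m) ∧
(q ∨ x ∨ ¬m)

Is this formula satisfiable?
Yes

Yes, the formula is satisfiable.

One satisfying assignment is: z=False, x=False, k=False, v=True, m=False, d=False, q=True, n=True

Verification: With this assignment, all 24 clauses evaluate to true.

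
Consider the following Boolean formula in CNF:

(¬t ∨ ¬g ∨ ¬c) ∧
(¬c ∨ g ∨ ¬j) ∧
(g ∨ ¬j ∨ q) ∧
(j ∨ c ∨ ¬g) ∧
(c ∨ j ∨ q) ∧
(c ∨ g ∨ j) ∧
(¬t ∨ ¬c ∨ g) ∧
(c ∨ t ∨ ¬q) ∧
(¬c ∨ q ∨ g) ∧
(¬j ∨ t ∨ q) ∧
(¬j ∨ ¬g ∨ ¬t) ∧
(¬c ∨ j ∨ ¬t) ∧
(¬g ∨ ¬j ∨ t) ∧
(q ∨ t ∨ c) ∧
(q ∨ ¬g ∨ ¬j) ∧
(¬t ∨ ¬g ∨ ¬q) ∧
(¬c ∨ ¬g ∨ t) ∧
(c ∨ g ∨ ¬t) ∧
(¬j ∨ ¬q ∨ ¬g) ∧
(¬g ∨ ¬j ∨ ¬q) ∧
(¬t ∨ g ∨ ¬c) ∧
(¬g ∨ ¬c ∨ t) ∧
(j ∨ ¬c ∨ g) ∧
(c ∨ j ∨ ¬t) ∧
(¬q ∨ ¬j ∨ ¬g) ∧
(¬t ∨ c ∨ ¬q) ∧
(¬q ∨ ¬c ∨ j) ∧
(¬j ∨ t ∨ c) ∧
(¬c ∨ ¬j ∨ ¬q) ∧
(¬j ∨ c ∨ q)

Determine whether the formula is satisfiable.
No

No, the formula is not satisfiable.

No assignment of truth values to the variables can make all 30 clauses true simultaneously.

The formula is UNSAT (unsatisfiable).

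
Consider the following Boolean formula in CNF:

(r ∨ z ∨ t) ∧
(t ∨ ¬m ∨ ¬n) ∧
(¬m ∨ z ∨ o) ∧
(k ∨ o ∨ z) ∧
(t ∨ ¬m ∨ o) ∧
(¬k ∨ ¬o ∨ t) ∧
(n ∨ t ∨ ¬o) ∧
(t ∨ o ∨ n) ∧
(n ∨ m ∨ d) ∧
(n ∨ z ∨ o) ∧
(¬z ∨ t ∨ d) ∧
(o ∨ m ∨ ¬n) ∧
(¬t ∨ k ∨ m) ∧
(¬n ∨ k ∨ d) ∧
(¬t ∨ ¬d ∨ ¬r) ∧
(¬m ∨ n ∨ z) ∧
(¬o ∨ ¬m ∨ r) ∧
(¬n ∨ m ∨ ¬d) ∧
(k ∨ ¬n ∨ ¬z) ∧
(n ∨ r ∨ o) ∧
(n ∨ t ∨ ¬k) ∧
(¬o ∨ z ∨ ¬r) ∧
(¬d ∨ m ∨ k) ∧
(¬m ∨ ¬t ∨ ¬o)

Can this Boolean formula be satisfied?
Yes

Yes, the formula is satisfiable.

One satisfying assignment is: t=True, d=False, m=True, n=False, o=False, k=False, r=True, z=True

Verification: With this assignment, all 24 clauses evaluate to true.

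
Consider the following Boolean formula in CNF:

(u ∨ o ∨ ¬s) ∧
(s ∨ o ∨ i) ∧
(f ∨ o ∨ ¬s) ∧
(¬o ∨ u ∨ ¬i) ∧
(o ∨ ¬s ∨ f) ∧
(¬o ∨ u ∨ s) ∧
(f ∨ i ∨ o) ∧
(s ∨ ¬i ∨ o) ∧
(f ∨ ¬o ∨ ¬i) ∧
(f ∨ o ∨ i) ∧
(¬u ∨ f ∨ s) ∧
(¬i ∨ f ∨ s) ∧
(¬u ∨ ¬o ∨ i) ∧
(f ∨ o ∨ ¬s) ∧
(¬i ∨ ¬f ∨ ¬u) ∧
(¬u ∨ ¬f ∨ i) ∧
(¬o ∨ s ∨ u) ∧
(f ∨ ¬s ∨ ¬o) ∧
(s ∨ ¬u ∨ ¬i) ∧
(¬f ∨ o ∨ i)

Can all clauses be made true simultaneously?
Yes

Yes, the formula is satisfiable.

One satisfying assignment is: s=True, o=True, f=True, u=False, i=False

Verification: With this assignment, all 20 clauses evaluate to true.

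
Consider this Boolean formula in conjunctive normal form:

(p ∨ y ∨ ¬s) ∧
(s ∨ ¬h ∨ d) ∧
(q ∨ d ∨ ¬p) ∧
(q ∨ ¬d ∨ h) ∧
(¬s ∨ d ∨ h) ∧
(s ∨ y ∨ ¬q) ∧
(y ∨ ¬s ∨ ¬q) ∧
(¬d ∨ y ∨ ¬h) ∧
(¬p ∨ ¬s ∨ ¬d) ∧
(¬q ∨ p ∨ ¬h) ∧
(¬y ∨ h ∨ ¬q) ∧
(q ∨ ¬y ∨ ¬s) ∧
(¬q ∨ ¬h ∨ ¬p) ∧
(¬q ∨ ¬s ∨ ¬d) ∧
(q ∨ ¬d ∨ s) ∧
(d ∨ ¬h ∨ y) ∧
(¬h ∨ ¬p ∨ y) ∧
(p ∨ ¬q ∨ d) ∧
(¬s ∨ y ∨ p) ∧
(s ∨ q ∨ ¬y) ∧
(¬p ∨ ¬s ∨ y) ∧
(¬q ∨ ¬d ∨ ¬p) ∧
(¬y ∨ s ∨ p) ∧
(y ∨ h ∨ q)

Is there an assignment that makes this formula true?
No

No, the formula is not satisfiable.

No assignment of truth values to the variables can make all 24 clauses true simultaneously.

The formula is UNSAT (unsatisfiable).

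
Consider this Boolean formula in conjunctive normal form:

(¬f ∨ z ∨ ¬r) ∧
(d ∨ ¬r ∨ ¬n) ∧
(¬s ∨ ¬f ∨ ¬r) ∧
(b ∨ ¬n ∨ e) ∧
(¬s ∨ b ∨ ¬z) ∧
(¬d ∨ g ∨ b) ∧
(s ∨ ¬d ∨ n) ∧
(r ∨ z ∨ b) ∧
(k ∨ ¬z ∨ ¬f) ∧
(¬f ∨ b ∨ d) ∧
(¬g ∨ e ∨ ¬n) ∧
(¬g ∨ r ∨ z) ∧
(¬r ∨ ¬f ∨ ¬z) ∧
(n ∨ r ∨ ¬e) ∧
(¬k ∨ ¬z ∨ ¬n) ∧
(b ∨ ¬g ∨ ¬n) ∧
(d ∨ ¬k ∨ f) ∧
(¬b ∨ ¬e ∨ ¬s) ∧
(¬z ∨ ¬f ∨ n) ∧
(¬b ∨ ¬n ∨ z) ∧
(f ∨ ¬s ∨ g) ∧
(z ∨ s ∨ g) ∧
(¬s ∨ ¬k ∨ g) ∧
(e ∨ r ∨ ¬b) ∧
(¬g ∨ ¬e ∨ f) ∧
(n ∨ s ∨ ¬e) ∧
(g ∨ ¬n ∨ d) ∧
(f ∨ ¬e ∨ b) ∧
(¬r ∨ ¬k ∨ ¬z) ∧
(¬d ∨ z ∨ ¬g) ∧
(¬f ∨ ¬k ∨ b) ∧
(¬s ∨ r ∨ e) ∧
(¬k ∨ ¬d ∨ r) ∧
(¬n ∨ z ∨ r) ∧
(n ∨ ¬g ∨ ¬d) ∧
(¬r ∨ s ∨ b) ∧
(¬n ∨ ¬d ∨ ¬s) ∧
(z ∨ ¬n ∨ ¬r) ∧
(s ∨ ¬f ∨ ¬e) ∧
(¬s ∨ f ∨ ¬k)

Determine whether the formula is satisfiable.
Yes

Yes, the formula is satisfiable.

One satisfying assignment is: z=True, k=False, n=False, e=False, f=False, g=False, r=False, s=False, d=False, b=False

Verification: With this assignment, all 40 clauses evaluate to true.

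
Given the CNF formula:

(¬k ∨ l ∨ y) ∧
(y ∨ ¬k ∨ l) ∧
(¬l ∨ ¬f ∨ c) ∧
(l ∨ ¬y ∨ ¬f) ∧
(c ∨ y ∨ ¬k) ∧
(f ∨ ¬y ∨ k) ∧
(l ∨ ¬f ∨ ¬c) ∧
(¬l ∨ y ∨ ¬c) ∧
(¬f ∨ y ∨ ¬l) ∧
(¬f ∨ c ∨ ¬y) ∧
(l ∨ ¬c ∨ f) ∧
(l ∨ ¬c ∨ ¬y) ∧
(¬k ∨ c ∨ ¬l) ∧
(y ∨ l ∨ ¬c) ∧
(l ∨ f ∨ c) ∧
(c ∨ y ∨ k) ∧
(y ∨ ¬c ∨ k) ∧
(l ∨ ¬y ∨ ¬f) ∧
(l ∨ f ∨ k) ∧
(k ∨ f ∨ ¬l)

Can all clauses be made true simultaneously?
Yes

Yes, the formula is satisfiable.

One satisfying assignment is: f=True, k=False, l=True, c=True, y=True

Verification: With this assignment, all 20 clauses evaluate to true.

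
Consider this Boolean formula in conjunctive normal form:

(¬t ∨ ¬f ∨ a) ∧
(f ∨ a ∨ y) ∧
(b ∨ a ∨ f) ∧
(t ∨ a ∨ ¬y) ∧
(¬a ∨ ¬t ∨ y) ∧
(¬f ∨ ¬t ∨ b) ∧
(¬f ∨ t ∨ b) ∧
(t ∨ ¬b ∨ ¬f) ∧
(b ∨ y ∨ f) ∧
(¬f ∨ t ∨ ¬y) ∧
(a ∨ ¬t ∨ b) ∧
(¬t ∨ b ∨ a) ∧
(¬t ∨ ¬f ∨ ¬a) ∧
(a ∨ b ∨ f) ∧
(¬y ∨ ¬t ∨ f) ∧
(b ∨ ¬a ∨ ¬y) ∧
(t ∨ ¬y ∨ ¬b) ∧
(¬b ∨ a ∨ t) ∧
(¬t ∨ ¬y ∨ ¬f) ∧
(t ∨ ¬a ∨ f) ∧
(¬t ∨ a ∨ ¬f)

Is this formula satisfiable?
No

No, the formula is not satisfiable.

No assignment of truth values to the variables can make all 21 clauses true simultaneously.

The formula is UNSAT (unsatisfiable).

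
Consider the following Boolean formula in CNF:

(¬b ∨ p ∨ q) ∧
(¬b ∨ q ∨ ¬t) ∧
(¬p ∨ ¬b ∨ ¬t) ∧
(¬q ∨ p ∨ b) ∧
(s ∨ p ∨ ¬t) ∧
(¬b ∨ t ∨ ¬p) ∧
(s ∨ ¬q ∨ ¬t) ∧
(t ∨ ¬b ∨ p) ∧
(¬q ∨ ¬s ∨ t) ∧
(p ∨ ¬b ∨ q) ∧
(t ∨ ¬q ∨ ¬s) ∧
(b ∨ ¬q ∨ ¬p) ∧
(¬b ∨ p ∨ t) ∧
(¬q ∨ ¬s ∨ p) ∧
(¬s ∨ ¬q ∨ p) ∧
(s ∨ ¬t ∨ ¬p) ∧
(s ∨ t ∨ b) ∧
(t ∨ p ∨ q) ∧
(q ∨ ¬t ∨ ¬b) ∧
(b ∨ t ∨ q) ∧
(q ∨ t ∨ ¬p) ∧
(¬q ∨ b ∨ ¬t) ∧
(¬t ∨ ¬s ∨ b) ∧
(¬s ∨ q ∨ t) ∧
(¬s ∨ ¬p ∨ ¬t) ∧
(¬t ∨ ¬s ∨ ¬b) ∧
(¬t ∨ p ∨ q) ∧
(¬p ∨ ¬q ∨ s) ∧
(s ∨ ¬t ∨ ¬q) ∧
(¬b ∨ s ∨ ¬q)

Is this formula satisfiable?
No

No, the formula is not satisfiable.

No assignment of truth values to the variables can make all 30 clauses true simultaneously.

The formula is UNSAT (unsatisfiable).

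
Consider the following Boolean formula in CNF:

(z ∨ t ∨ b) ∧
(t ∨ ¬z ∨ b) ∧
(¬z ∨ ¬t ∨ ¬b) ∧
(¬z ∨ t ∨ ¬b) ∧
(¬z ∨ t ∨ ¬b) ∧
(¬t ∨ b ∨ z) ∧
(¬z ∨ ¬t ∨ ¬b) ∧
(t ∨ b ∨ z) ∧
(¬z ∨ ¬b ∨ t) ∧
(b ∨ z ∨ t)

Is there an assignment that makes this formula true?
Yes

Yes, the formula is satisfiable.

One satisfying assignment is: z=False, b=True, t=False

Verification: With this assignment, all 10 clauses evaluate to true.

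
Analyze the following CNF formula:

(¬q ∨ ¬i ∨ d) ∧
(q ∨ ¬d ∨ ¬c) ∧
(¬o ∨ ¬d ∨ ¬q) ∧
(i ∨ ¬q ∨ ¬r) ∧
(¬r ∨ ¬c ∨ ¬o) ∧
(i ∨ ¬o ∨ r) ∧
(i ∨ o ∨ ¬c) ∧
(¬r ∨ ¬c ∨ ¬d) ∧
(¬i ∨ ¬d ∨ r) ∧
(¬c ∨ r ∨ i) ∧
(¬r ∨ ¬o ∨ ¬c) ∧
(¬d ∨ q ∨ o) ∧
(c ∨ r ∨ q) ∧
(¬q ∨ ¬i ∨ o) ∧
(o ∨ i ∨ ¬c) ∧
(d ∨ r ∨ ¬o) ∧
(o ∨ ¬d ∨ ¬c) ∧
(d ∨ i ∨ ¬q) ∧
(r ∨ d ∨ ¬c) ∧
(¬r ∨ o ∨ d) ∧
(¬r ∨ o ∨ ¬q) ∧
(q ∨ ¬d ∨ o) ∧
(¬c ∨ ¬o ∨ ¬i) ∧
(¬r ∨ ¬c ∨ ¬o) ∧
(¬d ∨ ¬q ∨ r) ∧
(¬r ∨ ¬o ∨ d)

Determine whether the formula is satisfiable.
Yes

Yes, the formula is satisfiable.

One satisfying assignment is: r=True, i=False, c=False, d=True, o=True, q=False

Verification: With this assignment, all 26 clauses evaluate to true.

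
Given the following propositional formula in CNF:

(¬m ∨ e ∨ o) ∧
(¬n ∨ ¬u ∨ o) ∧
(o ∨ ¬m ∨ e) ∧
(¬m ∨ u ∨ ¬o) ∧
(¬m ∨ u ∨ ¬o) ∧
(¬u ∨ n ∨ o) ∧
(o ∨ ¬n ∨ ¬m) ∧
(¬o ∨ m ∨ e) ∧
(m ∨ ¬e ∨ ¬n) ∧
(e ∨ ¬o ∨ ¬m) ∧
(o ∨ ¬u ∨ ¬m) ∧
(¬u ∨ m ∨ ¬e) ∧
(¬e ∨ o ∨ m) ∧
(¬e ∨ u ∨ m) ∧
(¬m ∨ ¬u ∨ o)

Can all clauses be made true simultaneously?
Yes

Yes, the formula is satisfiable.

One satisfying assignment is: u=False, m=False, n=False, o=False, e=False

Verification: With this assignment, all 15 clauses evaluate to true.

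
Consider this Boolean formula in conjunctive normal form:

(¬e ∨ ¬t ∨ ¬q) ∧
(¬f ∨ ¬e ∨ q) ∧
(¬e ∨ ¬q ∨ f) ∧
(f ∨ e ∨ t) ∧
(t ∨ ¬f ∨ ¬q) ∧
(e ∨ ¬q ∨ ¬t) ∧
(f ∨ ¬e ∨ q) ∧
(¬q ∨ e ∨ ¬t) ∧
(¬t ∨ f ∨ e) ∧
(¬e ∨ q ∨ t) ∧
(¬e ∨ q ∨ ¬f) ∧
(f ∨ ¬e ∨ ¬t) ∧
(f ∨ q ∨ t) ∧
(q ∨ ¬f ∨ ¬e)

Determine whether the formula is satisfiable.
Yes

Yes, the formula is satisfiable.

One satisfying assignment is: f=True, t=False, e=False, q=False

Verification: With this assignment, all 14 clauses evaluate to true.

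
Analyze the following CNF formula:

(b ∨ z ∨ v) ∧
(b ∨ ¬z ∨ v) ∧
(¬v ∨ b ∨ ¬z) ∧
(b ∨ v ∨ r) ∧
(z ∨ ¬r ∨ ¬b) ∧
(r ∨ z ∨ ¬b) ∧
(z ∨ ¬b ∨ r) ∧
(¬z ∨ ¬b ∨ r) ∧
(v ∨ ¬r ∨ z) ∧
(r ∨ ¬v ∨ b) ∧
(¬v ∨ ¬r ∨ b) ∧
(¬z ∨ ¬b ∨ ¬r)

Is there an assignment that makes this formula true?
No

No, the formula is not satisfiable.

No assignment of truth values to the variables can make all 12 clauses true simultaneously.

The formula is UNSAT (unsatisfiable).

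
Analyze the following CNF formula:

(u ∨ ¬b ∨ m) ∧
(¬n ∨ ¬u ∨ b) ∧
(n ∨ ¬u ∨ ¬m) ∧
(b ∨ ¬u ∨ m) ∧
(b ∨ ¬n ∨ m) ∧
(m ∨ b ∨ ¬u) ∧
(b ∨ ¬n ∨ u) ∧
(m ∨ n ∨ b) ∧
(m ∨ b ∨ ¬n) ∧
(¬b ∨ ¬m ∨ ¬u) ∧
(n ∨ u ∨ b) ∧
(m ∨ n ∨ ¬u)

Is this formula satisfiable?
Yes

Yes, the formula is satisfiable.

One satisfying assignment is: n=False, b=True, u=False, m=True

Verification: With this assignment, all 12 clauses evaluate to true.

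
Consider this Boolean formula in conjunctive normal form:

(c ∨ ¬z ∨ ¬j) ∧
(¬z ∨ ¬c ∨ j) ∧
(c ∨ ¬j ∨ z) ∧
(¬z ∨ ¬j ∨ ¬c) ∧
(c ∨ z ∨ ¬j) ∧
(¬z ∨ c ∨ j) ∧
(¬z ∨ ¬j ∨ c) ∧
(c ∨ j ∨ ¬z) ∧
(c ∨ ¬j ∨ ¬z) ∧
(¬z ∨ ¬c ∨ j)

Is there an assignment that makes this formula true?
Yes

Yes, the formula is satisfiable.

One satisfying assignment is: j=False, c=False, z=False

Verification: With this assignment, all 10 clauses evaluate to true.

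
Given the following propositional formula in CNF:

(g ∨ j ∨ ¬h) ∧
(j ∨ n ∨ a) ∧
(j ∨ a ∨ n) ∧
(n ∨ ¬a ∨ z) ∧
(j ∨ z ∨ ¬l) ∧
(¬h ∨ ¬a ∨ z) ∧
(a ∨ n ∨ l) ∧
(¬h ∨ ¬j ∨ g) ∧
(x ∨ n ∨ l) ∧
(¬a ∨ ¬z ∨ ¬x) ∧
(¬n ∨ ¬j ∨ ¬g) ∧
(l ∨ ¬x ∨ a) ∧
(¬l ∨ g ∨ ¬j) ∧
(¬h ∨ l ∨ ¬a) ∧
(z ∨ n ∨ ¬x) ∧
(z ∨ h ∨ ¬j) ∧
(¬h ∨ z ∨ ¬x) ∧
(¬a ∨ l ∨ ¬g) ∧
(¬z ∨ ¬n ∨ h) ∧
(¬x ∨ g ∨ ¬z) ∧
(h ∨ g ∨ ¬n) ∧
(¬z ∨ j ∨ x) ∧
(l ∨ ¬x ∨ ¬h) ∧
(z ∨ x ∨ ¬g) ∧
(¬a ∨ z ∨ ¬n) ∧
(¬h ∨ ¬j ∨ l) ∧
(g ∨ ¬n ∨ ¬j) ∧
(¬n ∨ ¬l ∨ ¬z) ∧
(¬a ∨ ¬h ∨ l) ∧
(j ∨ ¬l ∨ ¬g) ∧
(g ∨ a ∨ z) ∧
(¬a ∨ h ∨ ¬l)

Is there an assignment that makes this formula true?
Yes

Yes, the formula is satisfiable.

One satisfying assignment is: n=False, x=True, g=True, j=True, a=False, z=True, l=True, h=False

Verification: With this assignment, all 32 clauses evaluate to true.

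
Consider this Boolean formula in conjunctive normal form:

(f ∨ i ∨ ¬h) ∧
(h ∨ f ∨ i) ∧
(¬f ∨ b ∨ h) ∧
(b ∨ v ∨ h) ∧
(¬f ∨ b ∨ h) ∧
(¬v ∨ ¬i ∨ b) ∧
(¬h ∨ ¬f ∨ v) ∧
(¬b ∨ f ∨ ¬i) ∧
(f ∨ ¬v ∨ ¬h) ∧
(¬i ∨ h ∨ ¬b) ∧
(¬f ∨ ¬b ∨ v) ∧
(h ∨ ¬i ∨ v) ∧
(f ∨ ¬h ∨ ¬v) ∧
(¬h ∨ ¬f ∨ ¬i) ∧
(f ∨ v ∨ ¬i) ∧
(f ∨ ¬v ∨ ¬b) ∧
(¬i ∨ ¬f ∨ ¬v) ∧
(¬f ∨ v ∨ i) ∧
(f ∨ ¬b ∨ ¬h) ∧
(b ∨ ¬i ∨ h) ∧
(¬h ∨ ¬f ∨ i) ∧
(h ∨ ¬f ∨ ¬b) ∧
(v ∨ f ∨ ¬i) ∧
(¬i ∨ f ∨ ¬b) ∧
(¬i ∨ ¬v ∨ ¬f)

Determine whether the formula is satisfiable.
No

No, the formula is not satisfiable.

No assignment of truth values to the variables can make all 25 clauses true simultaneously.

The formula is UNSAT (unsatisfiable).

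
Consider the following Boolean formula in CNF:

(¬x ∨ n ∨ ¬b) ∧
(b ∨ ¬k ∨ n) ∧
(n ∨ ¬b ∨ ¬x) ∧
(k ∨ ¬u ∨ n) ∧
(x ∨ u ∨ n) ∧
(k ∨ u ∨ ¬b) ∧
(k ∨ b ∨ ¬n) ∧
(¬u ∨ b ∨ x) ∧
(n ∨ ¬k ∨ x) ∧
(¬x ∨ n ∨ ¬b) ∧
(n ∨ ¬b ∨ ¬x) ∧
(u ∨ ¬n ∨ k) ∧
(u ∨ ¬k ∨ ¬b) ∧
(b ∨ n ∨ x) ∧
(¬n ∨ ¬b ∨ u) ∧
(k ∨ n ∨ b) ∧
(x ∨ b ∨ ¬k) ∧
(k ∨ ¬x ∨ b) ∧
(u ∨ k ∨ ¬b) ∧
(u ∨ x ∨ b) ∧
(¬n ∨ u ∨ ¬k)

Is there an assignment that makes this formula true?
Yes

Yes, the formula is satisfiable.

One satisfying assignment is: n=True, b=False, u=True, x=True, k=True

Verification: With this assignment, all 21 clauses evaluate to true.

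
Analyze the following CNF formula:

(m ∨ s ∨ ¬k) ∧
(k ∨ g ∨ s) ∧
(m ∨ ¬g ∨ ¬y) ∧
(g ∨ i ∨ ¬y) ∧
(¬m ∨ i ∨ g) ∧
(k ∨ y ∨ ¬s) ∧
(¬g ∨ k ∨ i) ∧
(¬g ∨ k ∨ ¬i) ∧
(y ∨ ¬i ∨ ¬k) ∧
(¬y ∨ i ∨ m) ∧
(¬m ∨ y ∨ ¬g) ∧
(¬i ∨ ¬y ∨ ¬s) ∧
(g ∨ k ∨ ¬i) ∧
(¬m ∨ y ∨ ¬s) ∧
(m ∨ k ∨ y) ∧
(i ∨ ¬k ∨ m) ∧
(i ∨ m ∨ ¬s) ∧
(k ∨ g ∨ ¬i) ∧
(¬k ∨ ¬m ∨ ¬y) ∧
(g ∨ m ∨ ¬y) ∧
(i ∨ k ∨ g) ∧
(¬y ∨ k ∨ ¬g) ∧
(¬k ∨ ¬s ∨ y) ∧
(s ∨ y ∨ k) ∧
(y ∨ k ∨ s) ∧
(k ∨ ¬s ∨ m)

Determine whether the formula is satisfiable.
No

No, the formula is not satisfiable.

No assignment of truth values to the variables can make all 26 clauses true simultaneously.

The formula is UNSAT (unsatisfiable).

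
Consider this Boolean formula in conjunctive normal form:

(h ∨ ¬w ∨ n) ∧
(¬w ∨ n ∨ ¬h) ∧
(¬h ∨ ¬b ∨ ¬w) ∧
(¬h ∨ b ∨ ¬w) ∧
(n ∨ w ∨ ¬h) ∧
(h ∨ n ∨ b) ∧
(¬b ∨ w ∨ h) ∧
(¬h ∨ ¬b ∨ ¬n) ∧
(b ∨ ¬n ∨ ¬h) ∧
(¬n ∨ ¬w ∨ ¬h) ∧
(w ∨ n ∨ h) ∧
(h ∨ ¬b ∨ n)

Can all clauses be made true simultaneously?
Yes

Yes, the formula is satisfiable.

One satisfying assignment is: h=False, n=True, b=False, w=False

Verification: With this assignment, all 12 clauses evaluate to true.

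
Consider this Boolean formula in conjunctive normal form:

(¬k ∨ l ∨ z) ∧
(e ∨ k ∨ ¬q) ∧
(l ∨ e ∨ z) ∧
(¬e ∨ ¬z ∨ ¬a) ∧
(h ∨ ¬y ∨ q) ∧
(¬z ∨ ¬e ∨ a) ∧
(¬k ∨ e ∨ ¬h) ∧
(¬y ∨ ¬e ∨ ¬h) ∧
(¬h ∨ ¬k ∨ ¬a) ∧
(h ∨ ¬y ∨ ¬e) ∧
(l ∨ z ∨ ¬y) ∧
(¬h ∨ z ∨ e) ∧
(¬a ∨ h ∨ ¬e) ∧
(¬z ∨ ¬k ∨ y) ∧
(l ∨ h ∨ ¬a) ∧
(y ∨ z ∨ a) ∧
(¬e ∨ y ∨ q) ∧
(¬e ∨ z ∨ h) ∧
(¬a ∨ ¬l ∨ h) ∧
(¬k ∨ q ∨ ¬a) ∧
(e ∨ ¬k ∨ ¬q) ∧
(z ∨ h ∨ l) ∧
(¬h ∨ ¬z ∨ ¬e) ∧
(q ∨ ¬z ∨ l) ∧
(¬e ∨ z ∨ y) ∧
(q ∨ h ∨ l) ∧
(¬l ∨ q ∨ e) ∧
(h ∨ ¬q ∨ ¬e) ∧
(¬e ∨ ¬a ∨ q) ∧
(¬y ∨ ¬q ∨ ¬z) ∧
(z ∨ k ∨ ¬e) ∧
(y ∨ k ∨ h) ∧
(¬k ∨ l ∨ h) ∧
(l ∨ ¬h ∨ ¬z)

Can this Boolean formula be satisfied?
No

No, the formula is not satisfiable.

No assignment of truth values to the variables can make all 34 clauses true simultaneously.

The formula is UNSAT (unsatisfiable).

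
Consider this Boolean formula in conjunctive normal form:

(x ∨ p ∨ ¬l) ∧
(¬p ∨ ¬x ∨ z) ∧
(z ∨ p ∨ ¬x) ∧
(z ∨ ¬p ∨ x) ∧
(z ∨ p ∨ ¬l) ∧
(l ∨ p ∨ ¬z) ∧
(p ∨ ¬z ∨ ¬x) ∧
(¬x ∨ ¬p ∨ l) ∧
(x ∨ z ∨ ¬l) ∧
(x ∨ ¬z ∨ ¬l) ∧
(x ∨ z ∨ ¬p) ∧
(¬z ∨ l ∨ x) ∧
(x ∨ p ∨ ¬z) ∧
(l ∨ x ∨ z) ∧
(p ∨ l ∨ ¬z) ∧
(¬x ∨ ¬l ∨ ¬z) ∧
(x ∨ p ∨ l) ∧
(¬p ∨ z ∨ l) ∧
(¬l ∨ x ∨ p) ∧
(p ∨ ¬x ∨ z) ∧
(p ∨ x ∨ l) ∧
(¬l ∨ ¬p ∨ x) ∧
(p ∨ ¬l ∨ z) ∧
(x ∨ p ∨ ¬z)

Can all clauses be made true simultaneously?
No

No, the formula is not satisfiable.

No assignment of truth values to the variables can make all 24 clauses true simultaneously.

The formula is UNSAT (unsatisfiable).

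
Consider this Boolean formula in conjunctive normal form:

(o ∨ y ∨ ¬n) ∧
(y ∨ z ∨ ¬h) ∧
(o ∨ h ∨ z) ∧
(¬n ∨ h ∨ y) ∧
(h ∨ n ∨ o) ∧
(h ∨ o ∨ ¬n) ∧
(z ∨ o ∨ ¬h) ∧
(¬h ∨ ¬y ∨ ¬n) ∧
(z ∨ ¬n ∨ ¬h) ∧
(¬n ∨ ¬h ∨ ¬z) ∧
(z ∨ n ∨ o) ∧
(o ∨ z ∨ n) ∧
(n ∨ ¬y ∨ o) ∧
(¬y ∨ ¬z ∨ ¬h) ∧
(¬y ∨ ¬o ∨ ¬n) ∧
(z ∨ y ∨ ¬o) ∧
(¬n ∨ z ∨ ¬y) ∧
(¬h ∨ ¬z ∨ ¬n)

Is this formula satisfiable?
Yes

Yes, the formula is satisfiable.

One satisfying assignment is: h=False, z=False, o=True, n=False, y=True

Verification: With this assignment, all 18 clauses evaluate to true.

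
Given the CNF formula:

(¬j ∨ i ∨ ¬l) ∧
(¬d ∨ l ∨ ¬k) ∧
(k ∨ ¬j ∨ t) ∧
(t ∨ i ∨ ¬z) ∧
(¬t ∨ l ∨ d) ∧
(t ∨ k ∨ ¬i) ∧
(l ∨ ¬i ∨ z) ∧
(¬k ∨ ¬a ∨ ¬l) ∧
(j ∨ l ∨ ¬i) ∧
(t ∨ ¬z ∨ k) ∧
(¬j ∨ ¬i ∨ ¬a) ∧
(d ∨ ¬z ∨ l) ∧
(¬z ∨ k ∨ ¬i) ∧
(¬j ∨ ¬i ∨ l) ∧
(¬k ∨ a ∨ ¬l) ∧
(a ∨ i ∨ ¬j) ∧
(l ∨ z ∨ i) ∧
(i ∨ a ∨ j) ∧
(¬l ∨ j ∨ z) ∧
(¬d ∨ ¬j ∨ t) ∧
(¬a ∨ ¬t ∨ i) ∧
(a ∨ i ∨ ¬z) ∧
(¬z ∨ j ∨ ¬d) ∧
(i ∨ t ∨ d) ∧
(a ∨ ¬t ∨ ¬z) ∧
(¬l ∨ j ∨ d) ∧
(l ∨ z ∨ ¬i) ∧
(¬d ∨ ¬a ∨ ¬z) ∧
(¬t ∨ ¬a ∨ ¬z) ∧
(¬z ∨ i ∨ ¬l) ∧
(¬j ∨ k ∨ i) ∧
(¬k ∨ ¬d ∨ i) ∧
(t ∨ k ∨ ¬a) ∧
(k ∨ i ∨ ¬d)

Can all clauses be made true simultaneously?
Yes

Yes, the formula is satisfiable.

One satisfying assignment is: d=False, t=True, i=True, j=True, z=False, a=False, k=False, l=True

Verification: With this assignment, all 34 clauses evaluate to true.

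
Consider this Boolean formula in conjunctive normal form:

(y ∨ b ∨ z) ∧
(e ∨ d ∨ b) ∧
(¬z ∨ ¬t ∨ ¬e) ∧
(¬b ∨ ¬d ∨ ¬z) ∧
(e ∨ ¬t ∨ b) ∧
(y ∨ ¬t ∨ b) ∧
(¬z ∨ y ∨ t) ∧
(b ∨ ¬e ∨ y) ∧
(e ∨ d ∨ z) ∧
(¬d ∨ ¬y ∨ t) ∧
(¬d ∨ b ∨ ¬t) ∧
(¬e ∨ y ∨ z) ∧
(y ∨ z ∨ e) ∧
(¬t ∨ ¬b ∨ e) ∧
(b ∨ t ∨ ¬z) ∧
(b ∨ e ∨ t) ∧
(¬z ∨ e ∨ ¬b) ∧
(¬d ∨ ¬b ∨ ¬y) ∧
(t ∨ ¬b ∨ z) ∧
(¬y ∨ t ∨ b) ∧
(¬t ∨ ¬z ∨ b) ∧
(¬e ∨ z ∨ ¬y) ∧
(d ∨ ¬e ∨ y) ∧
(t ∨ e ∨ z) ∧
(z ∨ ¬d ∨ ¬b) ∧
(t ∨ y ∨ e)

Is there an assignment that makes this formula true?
Yes

Yes, the formula is satisfiable.

One satisfying assignment is: d=False, y=True, b=True, z=True, t=False, e=True

Verification: With this assignment, all 26 clauses evaluate to true.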